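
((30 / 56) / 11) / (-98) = -15 / 30184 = -0.00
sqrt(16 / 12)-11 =-11 + 2 * sqrt(3) / 3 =-9.85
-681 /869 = -0.78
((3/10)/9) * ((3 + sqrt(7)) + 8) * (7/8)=7 * sqrt(7)/240 + 77/240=0.40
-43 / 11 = -3.91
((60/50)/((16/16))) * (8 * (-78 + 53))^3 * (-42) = 403200000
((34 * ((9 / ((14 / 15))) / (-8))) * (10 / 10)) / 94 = -2295 / 5264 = -0.44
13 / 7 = 1.86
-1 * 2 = -2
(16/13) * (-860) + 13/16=-219991/208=-1057.65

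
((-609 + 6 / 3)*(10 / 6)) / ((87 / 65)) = -197275 / 261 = -755.84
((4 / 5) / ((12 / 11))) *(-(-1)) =0.73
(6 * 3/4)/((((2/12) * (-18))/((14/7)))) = -3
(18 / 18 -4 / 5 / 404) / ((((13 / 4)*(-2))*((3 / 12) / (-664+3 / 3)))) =205632 / 505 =407.19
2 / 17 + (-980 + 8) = -16522 / 17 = -971.88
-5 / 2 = -2.50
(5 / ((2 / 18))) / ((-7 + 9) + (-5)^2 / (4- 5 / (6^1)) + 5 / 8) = 2280 / 533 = 4.28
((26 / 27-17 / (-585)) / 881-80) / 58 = -123690659 / 89676990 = -1.38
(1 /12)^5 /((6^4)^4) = 1 /701982420492091392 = 0.00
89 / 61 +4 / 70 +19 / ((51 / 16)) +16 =2556287 / 108885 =23.48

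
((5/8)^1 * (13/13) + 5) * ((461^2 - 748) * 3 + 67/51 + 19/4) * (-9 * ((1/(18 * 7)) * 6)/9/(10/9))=-1166456817/7616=-153158.72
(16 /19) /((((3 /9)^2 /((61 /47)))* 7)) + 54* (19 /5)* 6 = 38525076 /31255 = 1232.61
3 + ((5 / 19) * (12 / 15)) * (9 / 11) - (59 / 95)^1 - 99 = -100789 / 1045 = -96.45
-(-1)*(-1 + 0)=-1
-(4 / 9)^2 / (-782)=8 / 31671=0.00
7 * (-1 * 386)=-2702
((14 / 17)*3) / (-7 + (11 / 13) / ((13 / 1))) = -3549 / 9962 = -0.36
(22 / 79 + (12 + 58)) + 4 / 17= 94700 / 1343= 70.51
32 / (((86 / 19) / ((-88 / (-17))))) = 26752 / 731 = 36.60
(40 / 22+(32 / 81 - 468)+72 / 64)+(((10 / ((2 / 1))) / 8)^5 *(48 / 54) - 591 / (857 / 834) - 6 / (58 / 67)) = -94932879372437 / 90701918208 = -1046.65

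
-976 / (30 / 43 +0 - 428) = 20984 / 9187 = 2.28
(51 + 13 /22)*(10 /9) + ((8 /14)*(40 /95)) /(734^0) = 757943 /13167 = 57.56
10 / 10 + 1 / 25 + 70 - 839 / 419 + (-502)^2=2640465069 / 10475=252073.04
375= 375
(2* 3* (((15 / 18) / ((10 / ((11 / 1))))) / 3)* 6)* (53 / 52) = 583 / 52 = 11.21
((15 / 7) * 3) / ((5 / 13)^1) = 117 / 7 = 16.71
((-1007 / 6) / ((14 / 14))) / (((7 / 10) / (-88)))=443080 / 21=21099.05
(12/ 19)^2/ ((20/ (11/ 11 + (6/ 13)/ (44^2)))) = 113283/ 5678530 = 0.02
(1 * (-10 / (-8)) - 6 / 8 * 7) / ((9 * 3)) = -0.15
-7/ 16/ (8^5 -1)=-1/ 74896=-0.00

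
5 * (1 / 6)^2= 5 / 36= 0.14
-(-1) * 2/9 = 2/9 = 0.22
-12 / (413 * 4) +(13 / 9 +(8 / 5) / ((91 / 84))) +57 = 14475547 / 241605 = 59.91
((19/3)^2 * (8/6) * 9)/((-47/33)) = -15884/47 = -337.96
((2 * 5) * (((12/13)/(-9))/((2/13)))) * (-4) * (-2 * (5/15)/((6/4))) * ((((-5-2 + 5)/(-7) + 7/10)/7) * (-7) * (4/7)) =6.68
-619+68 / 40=-6173 / 10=-617.30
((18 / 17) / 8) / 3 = 3 / 68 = 0.04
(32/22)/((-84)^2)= 0.00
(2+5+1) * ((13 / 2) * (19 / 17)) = 988 / 17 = 58.12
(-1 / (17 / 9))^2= 81 / 289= 0.28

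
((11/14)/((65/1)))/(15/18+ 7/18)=0.01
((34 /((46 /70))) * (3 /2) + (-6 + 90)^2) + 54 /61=10009695 /1403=7134.49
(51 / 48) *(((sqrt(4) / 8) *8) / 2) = 17 / 16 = 1.06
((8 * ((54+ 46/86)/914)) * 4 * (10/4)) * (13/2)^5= 4353410425/78604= 55384.08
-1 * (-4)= 4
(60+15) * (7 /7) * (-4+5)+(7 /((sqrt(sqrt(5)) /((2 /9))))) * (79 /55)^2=87374 * 5^(3 /4) /136125+75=77.15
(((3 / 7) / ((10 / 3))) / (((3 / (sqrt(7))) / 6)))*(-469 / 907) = -603*sqrt(7) / 4535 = -0.35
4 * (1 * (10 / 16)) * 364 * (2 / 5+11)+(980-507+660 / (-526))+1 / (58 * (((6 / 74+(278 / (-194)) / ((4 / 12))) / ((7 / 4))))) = 10017776703547 / 923660208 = 10845.74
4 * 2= 8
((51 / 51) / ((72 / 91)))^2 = 8281 / 5184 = 1.60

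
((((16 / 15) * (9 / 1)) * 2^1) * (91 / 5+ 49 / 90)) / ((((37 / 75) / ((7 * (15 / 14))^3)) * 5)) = 2277450 / 37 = 61552.70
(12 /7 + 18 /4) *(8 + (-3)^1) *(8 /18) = 290 /21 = 13.81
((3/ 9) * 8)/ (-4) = -2/ 3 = -0.67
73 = 73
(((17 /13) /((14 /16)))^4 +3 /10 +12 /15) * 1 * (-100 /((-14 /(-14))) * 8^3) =-21377765022720 /68574961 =-311743.01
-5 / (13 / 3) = -15 / 13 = -1.15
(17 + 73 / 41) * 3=2310 / 41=56.34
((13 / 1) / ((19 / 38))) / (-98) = -13 / 49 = -0.27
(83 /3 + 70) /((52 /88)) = 6446 /39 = 165.28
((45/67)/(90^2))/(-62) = -1/747720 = -0.00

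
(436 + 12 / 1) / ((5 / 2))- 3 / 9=2683 / 15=178.87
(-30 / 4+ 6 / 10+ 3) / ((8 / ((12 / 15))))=-39 / 100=-0.39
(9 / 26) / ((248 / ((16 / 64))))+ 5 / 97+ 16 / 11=41457347 / 27520064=1.51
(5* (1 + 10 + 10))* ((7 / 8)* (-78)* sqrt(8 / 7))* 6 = -12285* sqrt(14) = -45966.26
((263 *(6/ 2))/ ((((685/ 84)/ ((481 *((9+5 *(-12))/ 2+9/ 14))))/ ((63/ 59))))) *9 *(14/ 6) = -1048364769816/ 40415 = -25939991.83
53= 53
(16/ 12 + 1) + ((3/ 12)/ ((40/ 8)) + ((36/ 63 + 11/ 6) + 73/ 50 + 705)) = 1493621/ 2100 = 711.25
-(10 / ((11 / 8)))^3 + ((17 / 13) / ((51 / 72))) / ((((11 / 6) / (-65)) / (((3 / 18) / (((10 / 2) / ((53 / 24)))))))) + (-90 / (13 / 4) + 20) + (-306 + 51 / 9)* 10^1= -176517437 / 51909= -3400.52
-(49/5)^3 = -117649/125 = -941.19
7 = 7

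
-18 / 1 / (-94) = 9 / 47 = 0.19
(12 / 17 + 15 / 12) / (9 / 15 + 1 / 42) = 13965 / 4454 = 3.14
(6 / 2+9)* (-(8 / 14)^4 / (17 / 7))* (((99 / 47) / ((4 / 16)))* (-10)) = 12165120 / 274057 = 44.39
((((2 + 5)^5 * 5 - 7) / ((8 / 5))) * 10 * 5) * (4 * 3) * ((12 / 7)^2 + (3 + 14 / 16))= 3005876625 / 14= 214705473.21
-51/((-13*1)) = 51/13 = 3.92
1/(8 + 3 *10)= 1/38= 0.03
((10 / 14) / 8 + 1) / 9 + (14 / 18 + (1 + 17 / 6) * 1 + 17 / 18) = 2861 / 504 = 5.68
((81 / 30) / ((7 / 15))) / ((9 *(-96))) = -3 / 448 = -0.01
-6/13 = -0.46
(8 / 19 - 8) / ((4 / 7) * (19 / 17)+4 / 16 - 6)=22848 / 15409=1.48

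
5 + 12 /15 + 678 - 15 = 668.80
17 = 17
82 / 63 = 1.30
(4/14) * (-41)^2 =3362/7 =480.29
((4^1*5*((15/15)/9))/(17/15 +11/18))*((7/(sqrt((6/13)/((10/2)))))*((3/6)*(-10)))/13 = -11.29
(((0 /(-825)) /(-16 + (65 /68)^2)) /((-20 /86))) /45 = 0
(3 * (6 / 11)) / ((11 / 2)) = 36 / 121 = 0.30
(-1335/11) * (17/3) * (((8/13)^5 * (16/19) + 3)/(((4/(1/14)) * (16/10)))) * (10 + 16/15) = -13617779853155/52147359264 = -261.14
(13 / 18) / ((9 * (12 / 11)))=143 / 1944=0.07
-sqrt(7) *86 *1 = -86 *sqrt(7) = -227.53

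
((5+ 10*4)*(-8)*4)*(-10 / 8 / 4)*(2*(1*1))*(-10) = -9000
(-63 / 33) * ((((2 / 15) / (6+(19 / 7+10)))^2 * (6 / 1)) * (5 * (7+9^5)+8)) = -810270272 / 4719275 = -171.69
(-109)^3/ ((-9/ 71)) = 91947059/ 9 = 10216339.89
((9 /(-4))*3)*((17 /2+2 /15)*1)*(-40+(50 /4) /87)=1077699 /464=2322.63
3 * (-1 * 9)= -27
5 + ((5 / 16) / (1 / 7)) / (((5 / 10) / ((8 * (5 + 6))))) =390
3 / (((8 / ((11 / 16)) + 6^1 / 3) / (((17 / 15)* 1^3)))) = 187 / 750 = 0.25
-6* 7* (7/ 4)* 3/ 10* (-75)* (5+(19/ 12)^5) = 911463455/ 36864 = 24725.03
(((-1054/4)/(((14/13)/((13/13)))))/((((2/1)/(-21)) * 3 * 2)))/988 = 527/1216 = 0.43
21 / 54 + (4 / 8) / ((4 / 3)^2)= 193 / 288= 0.67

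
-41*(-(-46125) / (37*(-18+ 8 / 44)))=20802375 / 7252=2868.50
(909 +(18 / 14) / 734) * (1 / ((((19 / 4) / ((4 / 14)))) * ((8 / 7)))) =4670451 / 97622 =47.84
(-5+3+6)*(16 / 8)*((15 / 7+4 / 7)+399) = 3213.71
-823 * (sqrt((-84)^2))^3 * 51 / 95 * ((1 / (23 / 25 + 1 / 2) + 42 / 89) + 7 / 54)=-341939536.77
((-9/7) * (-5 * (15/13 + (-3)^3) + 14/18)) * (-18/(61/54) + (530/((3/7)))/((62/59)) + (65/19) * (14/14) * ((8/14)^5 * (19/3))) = -240795667679719/1239499443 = -194268.48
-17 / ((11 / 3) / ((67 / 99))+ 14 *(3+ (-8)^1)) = 1139 / 4327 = 0.26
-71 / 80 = -0.89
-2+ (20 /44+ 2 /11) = -15 /11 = -1.36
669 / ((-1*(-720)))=223 / 240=0.93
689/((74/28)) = 9646/37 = 260.70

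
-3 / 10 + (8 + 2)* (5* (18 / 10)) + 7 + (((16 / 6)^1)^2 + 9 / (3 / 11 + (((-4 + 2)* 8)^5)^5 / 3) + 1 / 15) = 130363920076870883420519460937551593 / 1254974094225947107481736173321430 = 103.88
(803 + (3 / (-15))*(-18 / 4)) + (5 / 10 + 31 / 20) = 805.95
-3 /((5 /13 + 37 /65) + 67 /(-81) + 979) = -15795 /5155102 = -0.00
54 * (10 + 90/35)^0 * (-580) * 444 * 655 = -9108482400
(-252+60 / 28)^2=3059001 / 49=62428.59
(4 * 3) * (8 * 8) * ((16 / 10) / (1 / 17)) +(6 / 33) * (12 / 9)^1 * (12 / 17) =19531936 / 935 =20889.77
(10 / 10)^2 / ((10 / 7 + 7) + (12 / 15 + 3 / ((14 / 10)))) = 35 / 398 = 0.09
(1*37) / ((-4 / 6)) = -111 / 2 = -55.50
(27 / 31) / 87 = 9 / 899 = 0.01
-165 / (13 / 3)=-495 / 13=-38.08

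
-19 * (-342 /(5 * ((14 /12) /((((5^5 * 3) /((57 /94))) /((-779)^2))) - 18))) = 2290545000 /48984853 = 46.76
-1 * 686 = -686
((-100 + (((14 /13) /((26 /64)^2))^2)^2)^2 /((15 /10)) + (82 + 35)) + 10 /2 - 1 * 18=1061876911239889799808803953064648 /542800770374370512771595361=1956292.20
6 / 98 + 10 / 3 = 499 / 147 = 3.39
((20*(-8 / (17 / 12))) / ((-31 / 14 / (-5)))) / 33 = -44800 / 5797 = -7.73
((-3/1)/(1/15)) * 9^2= -3645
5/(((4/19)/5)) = 475/4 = 118.75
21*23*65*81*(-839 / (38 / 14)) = -14935009635 / 19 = -786053138.68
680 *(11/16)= 935/2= 467.50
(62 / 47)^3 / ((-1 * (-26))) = 119164 / 1349699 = 0.09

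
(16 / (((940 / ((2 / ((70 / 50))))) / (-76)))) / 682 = -304 / 112189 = -0.00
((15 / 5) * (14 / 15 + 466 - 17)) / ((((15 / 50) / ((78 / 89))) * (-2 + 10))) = 87737 / 178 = 492.90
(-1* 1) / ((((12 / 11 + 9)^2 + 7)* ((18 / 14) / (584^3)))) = -10543916768 / 7407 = -1423507.06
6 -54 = -48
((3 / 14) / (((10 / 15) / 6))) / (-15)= -9 / 70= -0.13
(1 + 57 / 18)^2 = 625 / 36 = 17.36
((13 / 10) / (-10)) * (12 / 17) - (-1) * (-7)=-3014 / 425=-7.09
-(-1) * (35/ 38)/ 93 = 35/ 3534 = 0.01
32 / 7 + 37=291 / 7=41.57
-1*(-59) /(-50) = -59 /50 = -1.18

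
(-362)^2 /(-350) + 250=-21772 /175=-124.41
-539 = -539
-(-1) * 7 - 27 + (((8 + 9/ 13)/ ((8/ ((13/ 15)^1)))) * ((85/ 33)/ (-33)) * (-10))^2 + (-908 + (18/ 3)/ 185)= -927.43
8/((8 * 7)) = 1/7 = 0.14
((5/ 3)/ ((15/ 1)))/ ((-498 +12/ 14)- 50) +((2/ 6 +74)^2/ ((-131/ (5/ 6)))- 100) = -915414463/ 6773355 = -135.15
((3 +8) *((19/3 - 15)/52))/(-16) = 11/96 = 0.11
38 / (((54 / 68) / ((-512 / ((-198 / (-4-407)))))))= -45313024 / 891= -50856.37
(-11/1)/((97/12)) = -132/97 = -1.36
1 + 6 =7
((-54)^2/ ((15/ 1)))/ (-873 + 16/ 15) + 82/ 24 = 501247/ 156948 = 3.19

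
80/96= 5/6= 0.83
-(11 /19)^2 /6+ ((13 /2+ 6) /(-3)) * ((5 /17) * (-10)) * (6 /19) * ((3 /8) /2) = 98647 /147288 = 0.67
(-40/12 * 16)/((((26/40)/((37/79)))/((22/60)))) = -130240/9243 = -14.09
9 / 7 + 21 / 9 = 76 / 21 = 3.62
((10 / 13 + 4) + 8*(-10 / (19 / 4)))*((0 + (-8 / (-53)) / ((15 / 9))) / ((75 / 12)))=-286272 / 1636375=-0.17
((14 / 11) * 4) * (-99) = -504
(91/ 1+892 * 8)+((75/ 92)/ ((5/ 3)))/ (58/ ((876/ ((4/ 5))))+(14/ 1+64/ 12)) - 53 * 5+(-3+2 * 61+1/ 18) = 41487542489/ 5858928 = 7081.08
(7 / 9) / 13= 7 / 117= 0.06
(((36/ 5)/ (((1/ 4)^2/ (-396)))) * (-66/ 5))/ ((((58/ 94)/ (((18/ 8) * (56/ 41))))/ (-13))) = -1158973111296/ 29725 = -38989843.95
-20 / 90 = -2 / 9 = -0.22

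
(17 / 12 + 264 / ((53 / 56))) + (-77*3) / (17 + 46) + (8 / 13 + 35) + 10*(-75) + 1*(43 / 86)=-1204899 / 2756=-437.19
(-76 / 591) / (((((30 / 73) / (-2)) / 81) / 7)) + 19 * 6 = 461814 / 985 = 468.85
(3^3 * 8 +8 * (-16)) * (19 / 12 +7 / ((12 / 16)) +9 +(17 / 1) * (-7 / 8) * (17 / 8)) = -24695 / 24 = -1028.96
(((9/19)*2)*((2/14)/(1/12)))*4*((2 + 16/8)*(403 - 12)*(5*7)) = 6756480/19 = 355604.21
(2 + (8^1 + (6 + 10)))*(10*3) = 780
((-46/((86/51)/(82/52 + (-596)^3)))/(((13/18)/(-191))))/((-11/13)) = 1805017927598.92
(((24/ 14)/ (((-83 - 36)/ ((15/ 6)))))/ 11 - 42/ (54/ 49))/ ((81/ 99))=-3143179/ 67473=-46.58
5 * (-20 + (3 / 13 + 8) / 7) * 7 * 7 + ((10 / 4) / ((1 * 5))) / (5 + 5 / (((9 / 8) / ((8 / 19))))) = -140892027 / 30550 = -4611.85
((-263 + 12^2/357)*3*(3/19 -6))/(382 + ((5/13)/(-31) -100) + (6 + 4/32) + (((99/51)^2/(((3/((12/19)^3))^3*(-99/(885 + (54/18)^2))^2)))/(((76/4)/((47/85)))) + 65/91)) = 15643201746995597525367240/981728550741199434663409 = 15.93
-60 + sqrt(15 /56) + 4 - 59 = -115 + sqrt(210) /28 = -114.48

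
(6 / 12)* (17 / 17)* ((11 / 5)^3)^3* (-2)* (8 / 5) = -18863581528 / 9765625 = -1931.63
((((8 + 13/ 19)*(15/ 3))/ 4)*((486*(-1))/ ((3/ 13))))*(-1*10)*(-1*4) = -17374500/ 19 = -914447.37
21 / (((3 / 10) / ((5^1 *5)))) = 1750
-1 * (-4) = 4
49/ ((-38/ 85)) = -4165/ 38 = -109.61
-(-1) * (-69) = -69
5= 5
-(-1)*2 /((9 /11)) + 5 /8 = 221 /72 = 3.07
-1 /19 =-0.05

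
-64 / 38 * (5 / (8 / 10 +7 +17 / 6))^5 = -2430000000000 / 62763480094381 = -0.04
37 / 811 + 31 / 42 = 26695 / 34062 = 0.78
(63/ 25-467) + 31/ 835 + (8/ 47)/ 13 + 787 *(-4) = -9215037439/ 2550925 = -3612.43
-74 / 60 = -37 / 30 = -1.23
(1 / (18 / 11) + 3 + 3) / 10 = 119 / 180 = 0.66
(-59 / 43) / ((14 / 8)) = -236 / 301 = -0.78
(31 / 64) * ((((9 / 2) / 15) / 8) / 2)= 93 / 10240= 0.01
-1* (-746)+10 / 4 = 1497 / 2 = 748.50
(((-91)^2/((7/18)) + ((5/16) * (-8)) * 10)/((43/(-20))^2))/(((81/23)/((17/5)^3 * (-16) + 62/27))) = -818617.40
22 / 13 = 1.69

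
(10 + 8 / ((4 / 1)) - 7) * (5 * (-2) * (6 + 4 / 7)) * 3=-6900 / 7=-985.71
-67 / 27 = -2.48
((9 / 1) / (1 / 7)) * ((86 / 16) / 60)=903 / 160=5.64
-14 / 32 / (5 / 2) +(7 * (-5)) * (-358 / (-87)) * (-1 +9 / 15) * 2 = 400351 / 3480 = 115.04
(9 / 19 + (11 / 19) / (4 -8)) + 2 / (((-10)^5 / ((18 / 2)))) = 312329 / 950000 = 0.33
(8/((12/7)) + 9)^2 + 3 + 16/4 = 1744/9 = 193.78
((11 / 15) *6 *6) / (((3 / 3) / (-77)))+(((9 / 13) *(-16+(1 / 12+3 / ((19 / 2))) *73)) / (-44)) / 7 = -3092990781 / 1521520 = -2032.83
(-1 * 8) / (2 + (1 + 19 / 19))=-2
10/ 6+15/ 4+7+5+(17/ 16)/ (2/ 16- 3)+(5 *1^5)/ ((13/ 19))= 87385/ 3588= 24.35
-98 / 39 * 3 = -98 / 13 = -7.54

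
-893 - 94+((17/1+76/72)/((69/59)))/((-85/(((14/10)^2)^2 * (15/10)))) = -1738468067/1759500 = -988.05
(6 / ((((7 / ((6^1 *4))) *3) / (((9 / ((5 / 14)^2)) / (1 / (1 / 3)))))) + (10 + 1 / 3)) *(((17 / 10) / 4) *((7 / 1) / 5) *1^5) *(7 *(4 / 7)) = 1531649 / 3750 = 408.44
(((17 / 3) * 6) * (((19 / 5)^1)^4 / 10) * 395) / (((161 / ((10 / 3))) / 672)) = 11201350592 / 2875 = 3896121.95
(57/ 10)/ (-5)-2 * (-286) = 28543/ 50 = 570.86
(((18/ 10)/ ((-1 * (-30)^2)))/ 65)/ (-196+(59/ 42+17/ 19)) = 399/ 2511811250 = 0.00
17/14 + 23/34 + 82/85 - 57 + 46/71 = -2259966/42245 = -53.50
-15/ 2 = -7.50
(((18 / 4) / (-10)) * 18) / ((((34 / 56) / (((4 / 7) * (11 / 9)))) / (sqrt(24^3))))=-38016 * sqrt(6) / 85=-1095.53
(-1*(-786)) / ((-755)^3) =-0.00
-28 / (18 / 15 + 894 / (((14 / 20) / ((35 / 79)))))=-5530 / 111987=-0.05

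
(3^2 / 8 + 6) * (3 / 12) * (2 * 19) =1083 / 16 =67.69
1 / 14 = 0.07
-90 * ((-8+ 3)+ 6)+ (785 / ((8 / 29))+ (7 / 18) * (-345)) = 62915 / 24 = 2621.46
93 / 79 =1.18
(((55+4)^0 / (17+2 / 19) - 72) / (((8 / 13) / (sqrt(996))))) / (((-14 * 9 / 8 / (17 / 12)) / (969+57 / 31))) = 332290772 * sqrt(249) / 16275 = 322178.80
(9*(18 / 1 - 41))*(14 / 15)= -966 / 5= -193.20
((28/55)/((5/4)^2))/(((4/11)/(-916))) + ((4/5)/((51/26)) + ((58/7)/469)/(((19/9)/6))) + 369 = -179452198309/397653375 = -451.28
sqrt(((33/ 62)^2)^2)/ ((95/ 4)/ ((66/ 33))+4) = 2178/ 122047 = 0.02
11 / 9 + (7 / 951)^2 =1.22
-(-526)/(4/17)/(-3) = -4471/6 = -745.17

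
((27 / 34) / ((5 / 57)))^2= 2368521 / 28900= 81.96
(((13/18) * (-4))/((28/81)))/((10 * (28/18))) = -1053/1960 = -0.54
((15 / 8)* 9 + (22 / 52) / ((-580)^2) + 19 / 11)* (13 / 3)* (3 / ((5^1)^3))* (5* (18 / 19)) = 9.16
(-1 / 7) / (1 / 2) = -2 / 7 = -0.29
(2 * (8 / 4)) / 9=4 / 9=0.44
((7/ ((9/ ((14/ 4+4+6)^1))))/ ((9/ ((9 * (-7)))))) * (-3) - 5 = 431/ 2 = 215.50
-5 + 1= -4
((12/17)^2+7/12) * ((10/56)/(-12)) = -0.02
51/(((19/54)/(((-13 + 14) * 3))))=8262/19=434.84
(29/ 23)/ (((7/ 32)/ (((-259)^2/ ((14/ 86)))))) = 54628576/ 23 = 2375155.48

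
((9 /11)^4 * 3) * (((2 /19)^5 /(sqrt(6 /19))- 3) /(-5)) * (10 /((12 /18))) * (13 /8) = 2302911 /117128- 511758 * sqrt(114) /36252565459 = 19.66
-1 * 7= -7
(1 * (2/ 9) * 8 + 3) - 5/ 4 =127/ 36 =3.53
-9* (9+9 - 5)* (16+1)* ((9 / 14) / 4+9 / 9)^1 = -129285 / 56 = -2308.66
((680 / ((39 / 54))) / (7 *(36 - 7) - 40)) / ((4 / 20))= 61200 / 2119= 28.88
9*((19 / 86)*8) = 684 / 43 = 15.91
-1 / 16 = -0.06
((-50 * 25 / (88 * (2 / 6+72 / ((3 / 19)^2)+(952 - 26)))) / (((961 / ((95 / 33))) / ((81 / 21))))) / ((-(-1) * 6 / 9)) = -4809375 / 74513795048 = -0.00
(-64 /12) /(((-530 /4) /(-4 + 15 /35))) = -160 /1113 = -0.14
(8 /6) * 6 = 8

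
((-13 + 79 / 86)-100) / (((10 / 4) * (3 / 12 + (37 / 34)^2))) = -5571342 / 178235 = -31.26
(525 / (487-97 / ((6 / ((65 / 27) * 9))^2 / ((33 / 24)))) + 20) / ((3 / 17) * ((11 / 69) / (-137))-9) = -1702215164770 / 782415819947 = -2.18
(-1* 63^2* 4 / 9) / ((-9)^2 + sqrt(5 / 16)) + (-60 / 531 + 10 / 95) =-7691031518 / 353017473 + 7056* sqrt(5) / 104971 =-21.64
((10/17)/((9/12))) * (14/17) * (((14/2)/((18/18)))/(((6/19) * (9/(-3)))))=-37240/7803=-4.77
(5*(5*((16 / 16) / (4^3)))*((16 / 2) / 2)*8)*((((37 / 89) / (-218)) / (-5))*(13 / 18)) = 2405 / 698472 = 0.00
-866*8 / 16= -433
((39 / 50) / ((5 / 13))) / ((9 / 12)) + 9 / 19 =3.18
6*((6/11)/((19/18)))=648/209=3.10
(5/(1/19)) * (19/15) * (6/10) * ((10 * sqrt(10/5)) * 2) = 1444 * sqrt(2) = 2042.12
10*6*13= 780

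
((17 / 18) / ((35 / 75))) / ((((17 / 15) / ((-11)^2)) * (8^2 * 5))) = 605 / 896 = 0.68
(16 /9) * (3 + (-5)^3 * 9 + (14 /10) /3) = -269168 /135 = -1993.84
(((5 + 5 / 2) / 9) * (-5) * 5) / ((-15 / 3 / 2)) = 8.33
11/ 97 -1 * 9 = -862/ 97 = -8.89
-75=-75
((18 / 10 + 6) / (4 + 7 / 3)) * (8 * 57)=2808 / 5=561.60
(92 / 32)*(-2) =-23 / 4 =-5.75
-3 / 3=-1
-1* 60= -60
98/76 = 49/38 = 1.29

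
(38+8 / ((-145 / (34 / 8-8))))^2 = 1227664 / 841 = 1459.77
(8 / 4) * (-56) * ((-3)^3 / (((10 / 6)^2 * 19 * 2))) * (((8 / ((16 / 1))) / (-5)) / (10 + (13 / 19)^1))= -972 / 3625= -0.27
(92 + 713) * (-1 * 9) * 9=-65205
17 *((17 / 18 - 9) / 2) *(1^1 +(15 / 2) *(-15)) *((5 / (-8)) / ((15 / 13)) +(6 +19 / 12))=92898455 / 1728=53760.68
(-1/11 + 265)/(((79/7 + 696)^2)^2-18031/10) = 69965140/66094357830111369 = 0.00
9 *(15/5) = 27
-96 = -96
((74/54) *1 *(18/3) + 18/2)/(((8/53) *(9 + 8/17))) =139655/11592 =12.05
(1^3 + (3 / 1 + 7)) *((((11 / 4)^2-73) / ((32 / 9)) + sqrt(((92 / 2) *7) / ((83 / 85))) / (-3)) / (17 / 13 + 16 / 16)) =-449163 / 5120-143 *sqrt(2271710) / 7470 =-116.58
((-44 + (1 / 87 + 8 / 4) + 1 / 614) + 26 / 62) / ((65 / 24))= -15.35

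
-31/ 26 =-1.19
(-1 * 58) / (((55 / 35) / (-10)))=4060 / 11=369.09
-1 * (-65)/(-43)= -65/43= -1.51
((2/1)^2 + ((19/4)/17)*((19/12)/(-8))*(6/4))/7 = 17047/30464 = 0.56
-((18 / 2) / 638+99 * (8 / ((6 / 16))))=-1347465 / 638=-2112.01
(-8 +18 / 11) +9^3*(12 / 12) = 7949 / 11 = 722.64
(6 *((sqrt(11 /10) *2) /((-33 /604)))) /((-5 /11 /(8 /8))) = 1208 *sqrt(110) /25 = 506.78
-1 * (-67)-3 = 64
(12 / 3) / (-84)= -0.05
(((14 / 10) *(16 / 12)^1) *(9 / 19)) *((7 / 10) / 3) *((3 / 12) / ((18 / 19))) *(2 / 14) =7 / 900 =0.01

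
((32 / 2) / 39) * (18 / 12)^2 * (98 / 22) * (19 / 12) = 931 / 143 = 6.51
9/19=0.47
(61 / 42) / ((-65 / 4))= -122 / 1365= -0.09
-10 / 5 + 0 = -2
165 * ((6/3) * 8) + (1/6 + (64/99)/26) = 6795853/2574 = 2640.19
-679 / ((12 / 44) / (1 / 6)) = -414.94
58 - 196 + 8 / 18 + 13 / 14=-17215 / 126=-136.63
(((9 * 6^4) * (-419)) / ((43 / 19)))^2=8622441763266816 / 1849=4663300034216.77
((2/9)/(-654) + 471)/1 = 1386152/2943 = 471.00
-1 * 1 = -1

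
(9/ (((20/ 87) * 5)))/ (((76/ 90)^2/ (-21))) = -230.59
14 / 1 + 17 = 31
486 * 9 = 4374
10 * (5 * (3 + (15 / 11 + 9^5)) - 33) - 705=32467965 / 11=2951633.18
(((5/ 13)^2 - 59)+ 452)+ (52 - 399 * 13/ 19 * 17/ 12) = 39477/ 676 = 58.40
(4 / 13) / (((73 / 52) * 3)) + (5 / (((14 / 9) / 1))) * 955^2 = 8988006599 / 3066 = 2931509.00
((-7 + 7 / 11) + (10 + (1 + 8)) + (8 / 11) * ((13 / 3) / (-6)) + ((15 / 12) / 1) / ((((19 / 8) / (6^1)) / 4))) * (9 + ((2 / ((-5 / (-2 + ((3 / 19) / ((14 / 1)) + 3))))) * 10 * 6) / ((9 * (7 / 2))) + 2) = 120883901 / 477603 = 253.11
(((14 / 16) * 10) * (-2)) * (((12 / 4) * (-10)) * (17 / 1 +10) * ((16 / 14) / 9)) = 1800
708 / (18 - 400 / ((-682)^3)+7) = 28073489268 / 991295575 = 28.32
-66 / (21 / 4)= -88 / 7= -12.57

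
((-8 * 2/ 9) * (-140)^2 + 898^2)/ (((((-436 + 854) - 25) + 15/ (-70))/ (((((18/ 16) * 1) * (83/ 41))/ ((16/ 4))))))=1008621229/ 901836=1118.41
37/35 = 1.06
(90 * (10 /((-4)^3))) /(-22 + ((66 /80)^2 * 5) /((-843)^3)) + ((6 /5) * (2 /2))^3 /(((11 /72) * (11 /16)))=11012367180574692 /644340710806375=17.09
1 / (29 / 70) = 70 / 29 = 2.41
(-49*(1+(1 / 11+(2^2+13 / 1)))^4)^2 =5904957433919037280801 / 214358881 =27547062227475.60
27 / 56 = 0.48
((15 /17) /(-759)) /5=-1 /4301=-0.00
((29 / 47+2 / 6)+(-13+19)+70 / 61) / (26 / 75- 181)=-1741250 / 38844983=-0.04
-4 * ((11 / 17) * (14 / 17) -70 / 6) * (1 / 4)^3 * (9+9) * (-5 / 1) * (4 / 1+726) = -52850175 / 1156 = -45718.14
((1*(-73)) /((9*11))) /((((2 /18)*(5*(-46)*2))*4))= 73 /20240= 0.00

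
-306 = -306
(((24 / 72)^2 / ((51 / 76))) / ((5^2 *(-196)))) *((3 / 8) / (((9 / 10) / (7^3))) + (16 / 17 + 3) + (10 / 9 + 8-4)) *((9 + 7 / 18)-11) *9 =10249151 / 137644920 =0.07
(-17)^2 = 289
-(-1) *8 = 8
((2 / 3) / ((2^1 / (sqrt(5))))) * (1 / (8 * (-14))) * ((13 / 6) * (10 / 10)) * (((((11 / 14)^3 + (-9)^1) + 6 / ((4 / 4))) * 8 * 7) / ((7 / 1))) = 89713 * sqrt(5) / 691488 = 0.29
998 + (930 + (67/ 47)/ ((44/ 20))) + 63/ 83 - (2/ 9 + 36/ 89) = 66295478662/ 34371711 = 1928.78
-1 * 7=-7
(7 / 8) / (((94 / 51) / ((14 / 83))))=2499 / 31208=0.08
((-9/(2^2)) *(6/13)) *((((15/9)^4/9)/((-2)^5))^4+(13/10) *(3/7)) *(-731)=4221457453155274643377/9981312541371924480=422.94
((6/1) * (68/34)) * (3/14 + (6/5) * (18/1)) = 9162/35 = 261.77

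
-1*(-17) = 17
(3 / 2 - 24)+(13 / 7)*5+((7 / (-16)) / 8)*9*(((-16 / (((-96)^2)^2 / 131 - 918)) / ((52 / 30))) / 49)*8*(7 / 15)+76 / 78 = -6997711075 / 571711868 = -12.24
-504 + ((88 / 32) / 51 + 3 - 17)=-105661 / 204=-517.95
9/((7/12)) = 108/7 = 15.43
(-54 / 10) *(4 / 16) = -27 / 20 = -1.35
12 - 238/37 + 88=3462/37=93.57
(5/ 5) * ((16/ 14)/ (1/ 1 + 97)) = 0.01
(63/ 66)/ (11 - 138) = -21/ 2794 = -0.01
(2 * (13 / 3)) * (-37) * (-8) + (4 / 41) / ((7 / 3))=2208788 / 861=2565.38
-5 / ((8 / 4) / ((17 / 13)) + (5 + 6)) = -85 / 213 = -0.40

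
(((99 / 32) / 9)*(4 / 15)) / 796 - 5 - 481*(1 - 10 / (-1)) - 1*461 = -549908629 / 95520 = -5757.00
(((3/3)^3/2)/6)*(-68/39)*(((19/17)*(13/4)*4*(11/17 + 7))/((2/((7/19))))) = -2.97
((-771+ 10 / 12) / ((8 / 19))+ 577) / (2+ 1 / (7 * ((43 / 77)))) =-2584429 / 4656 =-555.07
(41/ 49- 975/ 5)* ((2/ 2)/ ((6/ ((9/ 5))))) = -14271/ 245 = -58.25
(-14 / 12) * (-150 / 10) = 35 / 2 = 17.50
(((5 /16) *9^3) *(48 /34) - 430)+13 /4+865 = 51671 /68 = 759.87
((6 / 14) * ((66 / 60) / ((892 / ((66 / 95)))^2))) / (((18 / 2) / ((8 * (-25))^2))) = 159720 / 125665183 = 0.00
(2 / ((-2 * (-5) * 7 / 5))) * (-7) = -1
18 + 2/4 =37/2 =18.50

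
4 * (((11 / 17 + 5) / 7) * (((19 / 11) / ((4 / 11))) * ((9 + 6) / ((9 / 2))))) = 51.09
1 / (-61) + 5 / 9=296 / 549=0.54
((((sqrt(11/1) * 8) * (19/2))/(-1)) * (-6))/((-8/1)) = -57 * sqrt(11) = -189.05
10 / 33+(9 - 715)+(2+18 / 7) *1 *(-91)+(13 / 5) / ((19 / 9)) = -3512659 / 3135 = -1120.47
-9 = -9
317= 317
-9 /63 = -1 /7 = -0.14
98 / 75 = 1.31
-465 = -465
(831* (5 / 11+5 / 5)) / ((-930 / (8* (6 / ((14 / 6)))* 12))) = -3829248 / 11935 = -320.84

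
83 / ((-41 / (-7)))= 581 / 41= 14.17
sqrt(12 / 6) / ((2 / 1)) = sqrt(2) / 2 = 0.71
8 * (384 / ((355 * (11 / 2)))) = 6144 / 3905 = 1.57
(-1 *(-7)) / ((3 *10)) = 0.23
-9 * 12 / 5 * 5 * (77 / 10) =-4158 / 5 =-831.60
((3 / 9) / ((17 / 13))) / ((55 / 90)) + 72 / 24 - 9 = -1044 / 187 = -5.58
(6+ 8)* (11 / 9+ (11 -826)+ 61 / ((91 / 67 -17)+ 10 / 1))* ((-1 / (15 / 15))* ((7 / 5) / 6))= 436373 / 162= 2693.66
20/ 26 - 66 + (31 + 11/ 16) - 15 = -10097/ 208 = -48.54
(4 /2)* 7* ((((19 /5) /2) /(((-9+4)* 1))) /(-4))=133 /100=1.33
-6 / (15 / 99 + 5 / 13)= -1287 / 115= -11.19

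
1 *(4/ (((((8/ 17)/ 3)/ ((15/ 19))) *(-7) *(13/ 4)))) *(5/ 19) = -7650/ 32851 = -0.23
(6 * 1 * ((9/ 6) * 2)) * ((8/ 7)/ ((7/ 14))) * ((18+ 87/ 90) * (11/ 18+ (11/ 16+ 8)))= 761891/ 105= 7256.10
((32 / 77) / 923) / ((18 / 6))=32 / 213213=0.00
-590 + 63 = -527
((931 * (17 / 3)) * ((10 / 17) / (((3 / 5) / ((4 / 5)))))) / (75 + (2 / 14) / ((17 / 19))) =553945 / 10062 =55.05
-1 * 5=-5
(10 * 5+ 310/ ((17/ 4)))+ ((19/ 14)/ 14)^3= 15736846843/ 128002112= 122.94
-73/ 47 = -1.55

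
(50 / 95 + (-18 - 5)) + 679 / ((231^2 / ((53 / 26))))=-84532867 / 3765762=-22.45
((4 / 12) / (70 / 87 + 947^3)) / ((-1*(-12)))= 29 / 886646361252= 0.00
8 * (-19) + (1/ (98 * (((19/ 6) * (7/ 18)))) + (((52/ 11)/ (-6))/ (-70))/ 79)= -151.99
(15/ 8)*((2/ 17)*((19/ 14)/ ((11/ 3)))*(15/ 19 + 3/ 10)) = 0.09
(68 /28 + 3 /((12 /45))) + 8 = 607 /28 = 21.68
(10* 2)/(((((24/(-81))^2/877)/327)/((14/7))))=1045309455/8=130663681.88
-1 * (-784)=784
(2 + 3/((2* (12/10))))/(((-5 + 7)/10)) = 65/4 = 16.25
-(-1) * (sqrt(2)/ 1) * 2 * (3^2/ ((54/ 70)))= 70 * sqrt(2)/ 3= 33.00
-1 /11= -0.09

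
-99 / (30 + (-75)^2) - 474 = -893523 / 1885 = -474.02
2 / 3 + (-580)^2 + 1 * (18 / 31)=31285316 / 93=336401.25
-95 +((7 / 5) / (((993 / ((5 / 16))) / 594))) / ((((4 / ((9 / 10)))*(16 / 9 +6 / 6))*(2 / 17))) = -502165739 / 5296000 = -94.82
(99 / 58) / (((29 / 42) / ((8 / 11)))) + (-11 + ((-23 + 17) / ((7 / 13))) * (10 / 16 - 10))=95.26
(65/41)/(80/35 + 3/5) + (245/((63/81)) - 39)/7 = 1158841/28987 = 39.98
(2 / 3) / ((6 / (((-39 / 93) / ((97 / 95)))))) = -0.05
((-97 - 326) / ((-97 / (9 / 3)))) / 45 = 141 / 485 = 0.29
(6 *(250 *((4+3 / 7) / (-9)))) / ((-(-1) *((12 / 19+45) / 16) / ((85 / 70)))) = -2356000 / 7497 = -314.26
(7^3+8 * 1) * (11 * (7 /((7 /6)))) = 23166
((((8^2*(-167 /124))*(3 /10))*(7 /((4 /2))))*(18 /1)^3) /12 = -6817608 /155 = -43984.57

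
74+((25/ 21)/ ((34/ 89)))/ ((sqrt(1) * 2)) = 107897/ 1428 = 75.56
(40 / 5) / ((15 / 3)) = 8 / 5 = 1.60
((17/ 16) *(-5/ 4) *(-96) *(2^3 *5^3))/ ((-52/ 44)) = -1402500/ 13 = -107884.62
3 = 3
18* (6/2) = 54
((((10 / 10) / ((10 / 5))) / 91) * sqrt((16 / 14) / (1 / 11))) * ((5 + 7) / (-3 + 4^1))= 12 * sqrt(154) / 637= 0.23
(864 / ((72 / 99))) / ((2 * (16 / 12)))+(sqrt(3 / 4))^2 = 1785 / 4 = 446.25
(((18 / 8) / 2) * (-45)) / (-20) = 81 / 32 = 2.53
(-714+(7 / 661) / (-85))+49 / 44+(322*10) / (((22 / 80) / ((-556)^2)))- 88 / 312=348987879652601543 / 96413460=3619700814.10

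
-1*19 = -19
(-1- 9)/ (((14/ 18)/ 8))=-102.86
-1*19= -19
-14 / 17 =-0.82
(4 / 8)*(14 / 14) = 1 / 2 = 0.50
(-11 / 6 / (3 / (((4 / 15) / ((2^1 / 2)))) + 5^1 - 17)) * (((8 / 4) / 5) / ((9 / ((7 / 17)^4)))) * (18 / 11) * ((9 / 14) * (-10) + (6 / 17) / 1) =-0.03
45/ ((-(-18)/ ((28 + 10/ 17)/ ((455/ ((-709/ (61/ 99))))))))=-17056413/ 94367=-180.75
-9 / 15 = -3 / 5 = -0.60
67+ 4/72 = 1207/18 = 67.06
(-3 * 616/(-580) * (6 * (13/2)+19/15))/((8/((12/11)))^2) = 19026/7975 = 2.39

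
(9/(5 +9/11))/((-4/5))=-1.93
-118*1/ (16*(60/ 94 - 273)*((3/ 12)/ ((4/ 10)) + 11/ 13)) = 36049/ 1958553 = 0.02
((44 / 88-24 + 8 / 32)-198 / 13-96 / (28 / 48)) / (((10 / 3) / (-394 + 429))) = -221733 / 104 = -2132.05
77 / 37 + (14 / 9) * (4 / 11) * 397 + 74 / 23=19365823 / 84249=229.86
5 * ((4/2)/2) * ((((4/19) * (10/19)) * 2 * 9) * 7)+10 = 28810/361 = 79.81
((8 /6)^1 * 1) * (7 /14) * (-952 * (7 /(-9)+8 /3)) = -32368 /27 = -1198.81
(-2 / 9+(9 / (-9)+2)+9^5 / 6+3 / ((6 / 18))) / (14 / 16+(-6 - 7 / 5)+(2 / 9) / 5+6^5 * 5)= 3546460 / 13994467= 0.25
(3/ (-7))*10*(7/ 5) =-6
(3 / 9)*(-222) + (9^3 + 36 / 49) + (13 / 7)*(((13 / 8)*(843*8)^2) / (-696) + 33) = -279213703 / 1421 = -196490.99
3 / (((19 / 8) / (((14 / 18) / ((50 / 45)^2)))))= 378 / 475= 0.80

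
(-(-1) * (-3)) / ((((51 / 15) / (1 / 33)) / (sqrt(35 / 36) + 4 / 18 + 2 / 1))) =-100 / 1683 - 5 * sqrt(35) / 1122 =-0.09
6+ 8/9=6.89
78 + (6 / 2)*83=327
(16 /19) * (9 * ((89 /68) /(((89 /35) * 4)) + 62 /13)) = 155871 /4199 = 37.12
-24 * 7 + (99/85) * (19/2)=-26679/170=-156.94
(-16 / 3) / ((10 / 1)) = -8 / 15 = -0.53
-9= -9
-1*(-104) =104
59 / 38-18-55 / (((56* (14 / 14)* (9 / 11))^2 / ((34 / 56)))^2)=-15808415844375205 / 961151414501376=-16.45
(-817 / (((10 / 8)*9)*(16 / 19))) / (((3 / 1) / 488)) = -14028.19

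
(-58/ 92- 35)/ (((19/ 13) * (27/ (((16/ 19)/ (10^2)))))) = -42614/ 5604525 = -0.01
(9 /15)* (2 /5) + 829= 20731 /25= 829.24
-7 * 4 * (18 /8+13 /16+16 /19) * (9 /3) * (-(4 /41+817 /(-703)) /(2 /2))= -2118795 /6068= -349.18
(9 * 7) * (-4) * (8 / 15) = -672 / 5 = -134.40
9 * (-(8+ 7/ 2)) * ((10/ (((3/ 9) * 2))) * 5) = -15525/ 2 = -7762.50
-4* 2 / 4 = -2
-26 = -26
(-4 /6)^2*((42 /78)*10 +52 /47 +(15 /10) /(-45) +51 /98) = 12534992 /4041765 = 3.10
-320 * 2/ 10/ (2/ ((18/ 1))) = -576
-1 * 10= -10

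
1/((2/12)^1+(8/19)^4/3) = 5.65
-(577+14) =-591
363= 363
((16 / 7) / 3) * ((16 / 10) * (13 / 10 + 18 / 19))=3904 / 1425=2.74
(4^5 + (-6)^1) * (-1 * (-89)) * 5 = 453010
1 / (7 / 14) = 2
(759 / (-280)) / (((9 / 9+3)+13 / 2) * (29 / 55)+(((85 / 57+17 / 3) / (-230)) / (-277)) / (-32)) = -1010638101 / 2064126239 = -0.49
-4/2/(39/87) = -58/13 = -4.46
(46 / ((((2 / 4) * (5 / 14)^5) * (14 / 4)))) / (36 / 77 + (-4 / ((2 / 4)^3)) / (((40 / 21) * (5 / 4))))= -272138944 / 780375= -348.73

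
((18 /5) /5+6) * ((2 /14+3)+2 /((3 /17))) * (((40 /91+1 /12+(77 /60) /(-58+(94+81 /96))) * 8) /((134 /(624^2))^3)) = 367139396847793027940352 /34474958875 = 10649451335938.48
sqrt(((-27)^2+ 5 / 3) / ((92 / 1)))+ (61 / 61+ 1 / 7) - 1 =2.96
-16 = -16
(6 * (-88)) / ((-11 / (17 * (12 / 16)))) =612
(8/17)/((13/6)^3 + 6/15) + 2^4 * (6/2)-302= -49289966/194089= -253.96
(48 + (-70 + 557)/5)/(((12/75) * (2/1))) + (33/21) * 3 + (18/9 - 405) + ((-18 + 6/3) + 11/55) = 11281/280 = 40.29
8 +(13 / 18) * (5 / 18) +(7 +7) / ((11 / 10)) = 74587 / 3564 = 20.93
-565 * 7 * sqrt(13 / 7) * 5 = -2825 * sqrt(91) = -26948.78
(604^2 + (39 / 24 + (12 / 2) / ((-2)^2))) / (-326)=-2918553 / 2608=-1119.08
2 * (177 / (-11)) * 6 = -2124 / 11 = -193.09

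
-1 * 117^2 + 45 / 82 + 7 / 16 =-8979337 / 656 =-13688.01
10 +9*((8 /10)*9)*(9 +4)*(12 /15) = 17098 /25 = 683.92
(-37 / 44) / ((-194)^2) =-37 / 1655984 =-0.00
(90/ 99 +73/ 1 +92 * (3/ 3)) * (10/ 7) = 18250/ 77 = 237.01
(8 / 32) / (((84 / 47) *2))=47 / 672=0.07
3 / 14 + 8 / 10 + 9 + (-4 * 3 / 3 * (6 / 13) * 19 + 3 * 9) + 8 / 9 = 23147 / 8190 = 2.83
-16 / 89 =-0.18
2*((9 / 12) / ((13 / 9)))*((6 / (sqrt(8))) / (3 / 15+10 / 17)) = 6885*sqrt(2) / 3484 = 2.79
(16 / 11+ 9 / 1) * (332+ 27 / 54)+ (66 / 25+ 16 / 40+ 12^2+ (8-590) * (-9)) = 8861.18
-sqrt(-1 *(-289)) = -17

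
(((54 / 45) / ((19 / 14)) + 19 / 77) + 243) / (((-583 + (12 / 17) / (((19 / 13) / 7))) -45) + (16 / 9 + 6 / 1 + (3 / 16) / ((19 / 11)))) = -4371682464 / 11043909415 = -0.40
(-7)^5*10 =-168070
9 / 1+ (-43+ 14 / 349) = -33.96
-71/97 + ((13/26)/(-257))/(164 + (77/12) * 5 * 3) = -18995321/25951089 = -0.73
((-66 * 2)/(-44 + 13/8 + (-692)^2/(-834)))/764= 110088/392852429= 0.00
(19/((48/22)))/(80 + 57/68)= 3553/32982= 0.11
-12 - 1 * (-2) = -10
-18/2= -9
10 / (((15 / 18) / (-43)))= -516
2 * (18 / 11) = 36 / 11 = 3.27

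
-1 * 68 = -68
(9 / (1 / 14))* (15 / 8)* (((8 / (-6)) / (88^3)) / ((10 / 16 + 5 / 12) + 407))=-135 / 119172416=-0.00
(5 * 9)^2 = 2025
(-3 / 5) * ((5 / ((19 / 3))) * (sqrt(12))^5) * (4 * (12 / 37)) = -124416 * sqrt(3) / 703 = -306.54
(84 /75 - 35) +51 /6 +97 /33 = -37027 /1650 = -22.44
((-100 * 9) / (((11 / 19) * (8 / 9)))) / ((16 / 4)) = -38475 / 88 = -437.22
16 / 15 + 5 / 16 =1.38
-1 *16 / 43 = -16 / 43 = -0.37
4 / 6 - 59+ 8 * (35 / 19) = -2485 / 57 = -43.60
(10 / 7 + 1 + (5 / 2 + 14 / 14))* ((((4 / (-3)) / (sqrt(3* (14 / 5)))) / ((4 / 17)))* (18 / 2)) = -1411* sqrt(210) / 196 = -104.32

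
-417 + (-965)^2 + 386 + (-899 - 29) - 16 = 930250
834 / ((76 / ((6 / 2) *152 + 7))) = 193071 / 38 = 5080.82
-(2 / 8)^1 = -1 / 4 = -0.25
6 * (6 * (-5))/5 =-36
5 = 5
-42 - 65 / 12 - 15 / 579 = -109877 / 2316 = -47.44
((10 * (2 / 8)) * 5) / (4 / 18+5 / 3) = 225 / 34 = 6.62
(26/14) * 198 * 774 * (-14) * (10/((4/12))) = -119536560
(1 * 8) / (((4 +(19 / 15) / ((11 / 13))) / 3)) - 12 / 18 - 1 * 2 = 4624 / 2721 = 1.70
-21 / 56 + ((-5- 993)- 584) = -12659 / 8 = -1582.38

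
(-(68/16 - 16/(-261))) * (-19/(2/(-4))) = -85519/522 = -163.83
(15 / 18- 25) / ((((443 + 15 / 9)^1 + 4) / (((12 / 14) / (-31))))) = 435 / 292082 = 0.00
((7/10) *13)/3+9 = 361/30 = 12.03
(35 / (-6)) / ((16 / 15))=-175 / 32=-5.47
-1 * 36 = -36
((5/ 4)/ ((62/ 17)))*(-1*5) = -425/ 248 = -1.71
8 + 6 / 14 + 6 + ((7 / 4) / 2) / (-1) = 759 / 56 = 13.55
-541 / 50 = -10.82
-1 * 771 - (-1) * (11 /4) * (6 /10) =-15387 /20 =-769.35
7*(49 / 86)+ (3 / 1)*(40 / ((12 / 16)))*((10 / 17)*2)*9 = 2482631 / 1462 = 1698.11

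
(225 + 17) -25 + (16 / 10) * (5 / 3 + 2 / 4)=3307 / 15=220.47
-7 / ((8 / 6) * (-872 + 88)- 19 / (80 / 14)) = 120 / 17977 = 0.01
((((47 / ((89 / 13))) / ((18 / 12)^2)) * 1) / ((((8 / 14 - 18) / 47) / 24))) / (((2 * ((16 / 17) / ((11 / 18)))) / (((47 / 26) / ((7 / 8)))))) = -19414901 / 146583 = -132.45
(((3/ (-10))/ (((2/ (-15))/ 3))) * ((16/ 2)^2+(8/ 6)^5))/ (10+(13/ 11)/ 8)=364672/ 8037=45.37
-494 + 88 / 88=-493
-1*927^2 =-859329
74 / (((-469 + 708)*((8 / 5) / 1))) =185 / 956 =0.19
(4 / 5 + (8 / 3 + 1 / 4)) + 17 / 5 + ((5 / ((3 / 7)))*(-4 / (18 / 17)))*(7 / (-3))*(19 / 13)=3315277 / 21060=157.42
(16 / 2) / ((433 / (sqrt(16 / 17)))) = 32 * sqrt(17) / 7361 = 0.02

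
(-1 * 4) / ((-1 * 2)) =2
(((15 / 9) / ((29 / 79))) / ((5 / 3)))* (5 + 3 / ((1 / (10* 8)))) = 19355 / 29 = 667.41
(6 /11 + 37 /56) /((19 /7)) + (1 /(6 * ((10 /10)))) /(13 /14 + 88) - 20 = -122111591 /6244920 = -19.55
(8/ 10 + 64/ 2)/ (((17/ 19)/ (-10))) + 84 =-282.59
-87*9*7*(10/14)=-3915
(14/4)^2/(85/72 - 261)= -882/18707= -0.05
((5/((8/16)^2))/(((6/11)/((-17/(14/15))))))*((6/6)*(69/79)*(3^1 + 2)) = -1612875/553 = -2916.59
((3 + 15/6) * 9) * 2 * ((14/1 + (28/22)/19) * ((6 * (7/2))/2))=277830/19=14622.63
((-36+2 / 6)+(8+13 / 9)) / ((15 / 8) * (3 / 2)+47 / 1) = -3776 / 7173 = -0.53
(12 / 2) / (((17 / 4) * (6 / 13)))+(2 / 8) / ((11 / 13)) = 2509 / 748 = 3.35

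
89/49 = 1.82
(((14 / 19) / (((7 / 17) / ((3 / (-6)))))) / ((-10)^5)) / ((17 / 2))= 1 / 950000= 0.00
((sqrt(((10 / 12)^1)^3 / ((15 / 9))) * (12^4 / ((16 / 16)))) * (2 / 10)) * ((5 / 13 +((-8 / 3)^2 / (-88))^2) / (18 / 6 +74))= 3189568 * sqrt(2) / 363363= 12.41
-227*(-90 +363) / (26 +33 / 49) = -3036579 / 1307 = -2323.32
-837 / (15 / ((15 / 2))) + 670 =503 / 2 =251.50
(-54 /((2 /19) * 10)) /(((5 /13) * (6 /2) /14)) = -15561 /25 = -622.44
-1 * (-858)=858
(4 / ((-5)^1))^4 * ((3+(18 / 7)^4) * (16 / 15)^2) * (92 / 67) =225454063616 / 7540640625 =29.90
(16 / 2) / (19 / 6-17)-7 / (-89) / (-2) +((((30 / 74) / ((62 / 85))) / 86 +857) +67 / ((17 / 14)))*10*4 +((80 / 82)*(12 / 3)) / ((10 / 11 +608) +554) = 29630967501842438665 / 812103177988362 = 36486.70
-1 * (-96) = 96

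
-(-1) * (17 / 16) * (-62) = -527 / 8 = -65.88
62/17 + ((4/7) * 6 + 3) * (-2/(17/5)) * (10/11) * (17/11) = -1.67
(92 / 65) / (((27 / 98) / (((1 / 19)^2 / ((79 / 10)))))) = 18032 / 10010169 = 0.00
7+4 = 11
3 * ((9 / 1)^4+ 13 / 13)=19686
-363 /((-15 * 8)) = 121 /40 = 3.02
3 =3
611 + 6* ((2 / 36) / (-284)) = 520571 / 852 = 611.00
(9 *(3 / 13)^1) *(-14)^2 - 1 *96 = 4044 / 13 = 311.08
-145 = -145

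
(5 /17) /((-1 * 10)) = -1 /34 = -0.03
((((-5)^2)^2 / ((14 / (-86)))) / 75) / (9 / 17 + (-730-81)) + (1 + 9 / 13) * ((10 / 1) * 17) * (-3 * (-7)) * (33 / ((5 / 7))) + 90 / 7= 1049925419579 / 3761394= 279132.00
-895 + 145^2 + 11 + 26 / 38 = 382692 / 19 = 20141.68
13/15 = 0.87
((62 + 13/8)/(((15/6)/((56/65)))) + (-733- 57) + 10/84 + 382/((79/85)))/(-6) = 384908557/6470100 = 59.49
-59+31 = -28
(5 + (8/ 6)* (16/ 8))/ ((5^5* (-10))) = -23/ 93750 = -0.00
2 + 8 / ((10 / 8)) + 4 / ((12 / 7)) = 161 / 15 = 10.73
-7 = -7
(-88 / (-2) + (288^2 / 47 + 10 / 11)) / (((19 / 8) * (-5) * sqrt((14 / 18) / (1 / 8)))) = -5613612 * sqrt(14) / 343805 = -61.09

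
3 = 3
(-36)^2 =1296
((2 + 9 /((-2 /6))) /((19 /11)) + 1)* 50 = -12800 /19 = -673.68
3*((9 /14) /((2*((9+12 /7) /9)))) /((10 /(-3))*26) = -243 /26000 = -0.01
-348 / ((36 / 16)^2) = -1856 / 27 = -68.74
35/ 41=0.85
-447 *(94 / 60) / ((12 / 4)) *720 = -168072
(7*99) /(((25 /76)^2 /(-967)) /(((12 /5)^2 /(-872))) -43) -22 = -23534680862 /617341469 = -38.12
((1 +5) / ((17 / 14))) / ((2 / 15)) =630 / 17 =37.06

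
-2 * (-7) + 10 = 24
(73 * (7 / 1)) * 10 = 5110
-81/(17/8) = -648/17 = -38.12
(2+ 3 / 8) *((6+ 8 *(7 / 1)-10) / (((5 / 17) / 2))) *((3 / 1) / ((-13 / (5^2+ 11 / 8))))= -204459 / 40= -5111.48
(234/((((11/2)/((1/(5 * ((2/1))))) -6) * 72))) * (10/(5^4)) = 13/12250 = 0.00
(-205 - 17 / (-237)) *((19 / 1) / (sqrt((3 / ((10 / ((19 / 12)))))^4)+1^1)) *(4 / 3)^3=-94493900800 / 12548439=-7530.33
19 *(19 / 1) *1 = 361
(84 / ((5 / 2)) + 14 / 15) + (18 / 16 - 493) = -54881 / 120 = -457.34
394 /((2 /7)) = 1379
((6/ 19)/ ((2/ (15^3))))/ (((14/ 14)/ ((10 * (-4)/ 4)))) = -101250/ 19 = -5328.95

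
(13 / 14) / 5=13 / 70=0.19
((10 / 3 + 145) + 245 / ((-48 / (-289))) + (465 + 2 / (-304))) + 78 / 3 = 642787 / 304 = 2114.43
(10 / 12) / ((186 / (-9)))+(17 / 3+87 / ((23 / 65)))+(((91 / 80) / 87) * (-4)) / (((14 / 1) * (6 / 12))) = 251.49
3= 3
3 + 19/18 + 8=217/18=12.06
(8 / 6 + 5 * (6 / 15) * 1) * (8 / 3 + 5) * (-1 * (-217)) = 49910 / 9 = 5545.56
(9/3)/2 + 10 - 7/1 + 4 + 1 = 19/2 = 9.50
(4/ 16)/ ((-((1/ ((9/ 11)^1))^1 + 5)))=-9/ 224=-0.04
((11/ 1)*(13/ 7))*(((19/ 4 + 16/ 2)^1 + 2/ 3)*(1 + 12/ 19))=101959/ 228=447.19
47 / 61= 0.77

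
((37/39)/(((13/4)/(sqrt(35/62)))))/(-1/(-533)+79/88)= 266992 * sqrt(2170)/51013755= 0.24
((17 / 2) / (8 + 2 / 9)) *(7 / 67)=1071 / 9916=0.11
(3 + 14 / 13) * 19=1007 / 13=77.46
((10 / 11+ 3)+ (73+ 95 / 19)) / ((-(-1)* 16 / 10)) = 4505 / 88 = 51.19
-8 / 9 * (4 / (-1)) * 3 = 32 / 3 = 10.67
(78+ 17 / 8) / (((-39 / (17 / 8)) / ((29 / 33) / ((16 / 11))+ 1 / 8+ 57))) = -30195587 / 119808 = -252.03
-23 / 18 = -1.28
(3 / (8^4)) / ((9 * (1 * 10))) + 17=2088961 / 122880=17.00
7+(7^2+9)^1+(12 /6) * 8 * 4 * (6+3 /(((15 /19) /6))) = 1908.20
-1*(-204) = 204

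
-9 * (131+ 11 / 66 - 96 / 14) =-15663 / 14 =-1118.79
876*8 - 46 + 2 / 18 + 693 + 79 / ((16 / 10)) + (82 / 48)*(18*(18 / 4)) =282343 / 36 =7842.86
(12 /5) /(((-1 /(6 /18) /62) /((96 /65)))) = -23808 /325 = -73.26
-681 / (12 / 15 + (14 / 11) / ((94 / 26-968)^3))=-10543690253502945 / 12386126560706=-851.25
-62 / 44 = -31 / 22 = -1.41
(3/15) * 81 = 81/5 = 16.20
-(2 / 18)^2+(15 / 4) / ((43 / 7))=8333 / 13932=0.60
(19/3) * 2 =38/3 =12.67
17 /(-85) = -1 /5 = -0.20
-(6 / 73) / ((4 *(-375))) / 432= 1 / 7884000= 0.00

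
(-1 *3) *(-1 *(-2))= -6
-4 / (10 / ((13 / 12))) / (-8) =13 / 240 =0.05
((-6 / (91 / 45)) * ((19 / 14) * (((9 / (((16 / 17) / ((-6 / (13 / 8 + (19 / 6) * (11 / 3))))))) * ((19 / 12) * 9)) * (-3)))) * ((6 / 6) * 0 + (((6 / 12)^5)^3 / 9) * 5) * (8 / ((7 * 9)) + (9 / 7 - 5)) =12638691225 / 278490447872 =0.05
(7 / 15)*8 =56 / 15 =3.73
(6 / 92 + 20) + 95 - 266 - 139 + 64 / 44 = -145971 / 506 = -288.48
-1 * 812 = -812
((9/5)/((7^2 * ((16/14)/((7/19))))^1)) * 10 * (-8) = -18/19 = -0.95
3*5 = 15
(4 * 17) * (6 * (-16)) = -6528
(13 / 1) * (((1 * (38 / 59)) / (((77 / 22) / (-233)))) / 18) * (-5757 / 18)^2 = -211935068111 / 66906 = -3167654.14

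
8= 8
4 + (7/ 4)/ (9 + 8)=279/ 68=4.10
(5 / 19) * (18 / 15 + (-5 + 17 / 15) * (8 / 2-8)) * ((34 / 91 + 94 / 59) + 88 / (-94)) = 4.52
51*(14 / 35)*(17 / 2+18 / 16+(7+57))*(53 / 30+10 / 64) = 9241999 / 3200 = 2888.12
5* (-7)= -35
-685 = -685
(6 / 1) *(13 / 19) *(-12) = -936 / 19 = -49.26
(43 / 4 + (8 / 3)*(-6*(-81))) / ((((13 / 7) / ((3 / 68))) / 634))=34796139 / 1768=19681.07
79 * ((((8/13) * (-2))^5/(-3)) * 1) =82837504/1113879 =74.37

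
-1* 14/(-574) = 1/41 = 0.02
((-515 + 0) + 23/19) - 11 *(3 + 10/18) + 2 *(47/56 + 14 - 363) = -5981275/4788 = -1249.22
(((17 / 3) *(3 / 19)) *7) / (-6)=-119 / 114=-1.04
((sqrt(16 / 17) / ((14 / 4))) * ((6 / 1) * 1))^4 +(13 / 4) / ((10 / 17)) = 365686109 / 27755560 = 13.18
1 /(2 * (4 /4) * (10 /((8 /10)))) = 1 /25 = 0.04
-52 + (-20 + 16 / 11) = -776 / 11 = -70.55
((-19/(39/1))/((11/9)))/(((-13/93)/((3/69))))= 0.12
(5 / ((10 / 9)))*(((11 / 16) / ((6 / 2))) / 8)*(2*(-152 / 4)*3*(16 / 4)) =-1881 / 16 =-117.56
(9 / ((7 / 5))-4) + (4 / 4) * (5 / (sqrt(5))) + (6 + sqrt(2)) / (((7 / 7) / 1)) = sqrt(2) + sqrt(5) + 59 / 7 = 12.08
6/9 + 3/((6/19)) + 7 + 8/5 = 563/30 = 18.77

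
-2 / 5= -0.40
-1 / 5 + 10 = 49 / 5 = 9.80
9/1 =9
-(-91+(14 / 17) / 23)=35567 / 391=90.96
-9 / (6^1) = -3 / 2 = -1.50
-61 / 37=-1.65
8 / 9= 0.89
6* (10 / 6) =10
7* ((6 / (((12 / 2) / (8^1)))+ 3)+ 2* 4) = 133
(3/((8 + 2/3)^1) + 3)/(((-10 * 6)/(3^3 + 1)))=-1.56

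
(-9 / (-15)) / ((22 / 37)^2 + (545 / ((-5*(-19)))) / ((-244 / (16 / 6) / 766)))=-14280039 / 1134618520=-0.01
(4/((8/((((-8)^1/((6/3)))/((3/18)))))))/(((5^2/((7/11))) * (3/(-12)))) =336/275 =1.22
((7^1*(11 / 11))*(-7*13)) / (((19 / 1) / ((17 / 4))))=-10829 / 76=-142.49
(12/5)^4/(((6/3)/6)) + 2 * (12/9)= 191624/1875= 102.20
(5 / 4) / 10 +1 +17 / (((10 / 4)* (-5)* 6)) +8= 5339 / 600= 8.90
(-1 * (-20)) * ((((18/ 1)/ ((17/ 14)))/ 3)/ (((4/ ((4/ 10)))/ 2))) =336/ 17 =19.76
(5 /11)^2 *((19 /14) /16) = 475 /27104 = 0.02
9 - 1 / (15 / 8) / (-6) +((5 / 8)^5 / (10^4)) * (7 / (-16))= 3430939097 / 377487360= 9.09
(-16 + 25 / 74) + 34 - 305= -21213 / 74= -286.66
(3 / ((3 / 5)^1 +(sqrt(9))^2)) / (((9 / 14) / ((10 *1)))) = 4.86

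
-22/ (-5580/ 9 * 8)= 11/ 2480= 0.00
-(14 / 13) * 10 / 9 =-140 / 117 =-1.20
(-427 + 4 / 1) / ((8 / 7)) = -2961 / 8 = -370.12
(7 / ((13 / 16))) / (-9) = -112 / 117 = -0.96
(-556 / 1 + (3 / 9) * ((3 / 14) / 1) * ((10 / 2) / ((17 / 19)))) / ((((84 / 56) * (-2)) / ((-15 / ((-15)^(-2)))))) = -148762125 / 238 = -625050.95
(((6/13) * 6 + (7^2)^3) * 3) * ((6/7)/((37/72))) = 1982197008/3367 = 588713.10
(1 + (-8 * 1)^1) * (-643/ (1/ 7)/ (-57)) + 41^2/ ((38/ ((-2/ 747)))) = -412996/ 747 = -552.87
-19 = -19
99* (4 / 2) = 198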